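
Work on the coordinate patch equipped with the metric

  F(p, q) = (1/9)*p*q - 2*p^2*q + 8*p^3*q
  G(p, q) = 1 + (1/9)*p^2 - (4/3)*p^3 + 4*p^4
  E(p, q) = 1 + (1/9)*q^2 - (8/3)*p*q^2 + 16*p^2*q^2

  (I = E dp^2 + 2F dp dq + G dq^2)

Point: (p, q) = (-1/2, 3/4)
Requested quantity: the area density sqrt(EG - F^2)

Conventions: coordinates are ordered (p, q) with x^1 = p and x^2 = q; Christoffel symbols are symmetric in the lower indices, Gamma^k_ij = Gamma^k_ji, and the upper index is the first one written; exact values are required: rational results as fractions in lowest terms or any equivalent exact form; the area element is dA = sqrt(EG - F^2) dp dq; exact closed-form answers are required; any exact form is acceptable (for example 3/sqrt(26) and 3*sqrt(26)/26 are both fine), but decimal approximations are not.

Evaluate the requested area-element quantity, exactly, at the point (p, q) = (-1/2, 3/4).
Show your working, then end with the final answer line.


E = 65/16, F = -7/6, G = 13/9; EG - F^2 = 649/144

Answer: sqrt(EG - F^2) = sqrt(649)/12


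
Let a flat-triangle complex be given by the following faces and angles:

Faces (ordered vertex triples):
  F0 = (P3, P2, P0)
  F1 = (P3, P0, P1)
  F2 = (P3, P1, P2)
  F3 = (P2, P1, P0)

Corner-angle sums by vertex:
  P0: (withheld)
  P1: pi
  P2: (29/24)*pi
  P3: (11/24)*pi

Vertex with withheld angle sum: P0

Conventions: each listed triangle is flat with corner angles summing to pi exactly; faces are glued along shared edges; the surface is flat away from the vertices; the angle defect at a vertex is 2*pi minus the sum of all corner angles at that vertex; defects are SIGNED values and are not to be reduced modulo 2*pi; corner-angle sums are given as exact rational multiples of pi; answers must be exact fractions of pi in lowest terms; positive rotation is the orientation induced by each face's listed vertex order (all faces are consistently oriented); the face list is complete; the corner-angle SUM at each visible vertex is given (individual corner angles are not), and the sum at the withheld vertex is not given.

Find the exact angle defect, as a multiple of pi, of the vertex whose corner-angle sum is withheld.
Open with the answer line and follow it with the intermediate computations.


Answer: defect(P0) = (2/3)*pi

V = 4, E = 6, F = 4; chi = V - E + F = 2
Gauss-Bonnet: total defect = 2*pi*chi = 4*pi; visible defects sum to (10/3)*pi


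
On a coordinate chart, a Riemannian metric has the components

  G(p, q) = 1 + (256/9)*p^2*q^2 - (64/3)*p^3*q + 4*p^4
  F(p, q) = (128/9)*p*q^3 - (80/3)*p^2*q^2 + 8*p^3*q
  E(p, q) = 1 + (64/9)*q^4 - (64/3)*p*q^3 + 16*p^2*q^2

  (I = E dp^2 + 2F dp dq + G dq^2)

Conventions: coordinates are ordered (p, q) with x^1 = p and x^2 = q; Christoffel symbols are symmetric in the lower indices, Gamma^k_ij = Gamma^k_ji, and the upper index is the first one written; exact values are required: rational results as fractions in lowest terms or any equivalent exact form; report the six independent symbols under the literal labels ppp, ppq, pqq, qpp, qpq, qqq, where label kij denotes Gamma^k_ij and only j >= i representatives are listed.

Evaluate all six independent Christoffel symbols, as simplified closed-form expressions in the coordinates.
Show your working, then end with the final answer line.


E = 1 + (64/9)*q^4 - (64/3)*p*q^3 + 16*p^2*q^2; F = (128/9)*p*q^3 - (80/3)*p^2*q^2 + 8*p^3*q; G = 1 + (256/9)*p^2*q^2 - (64/3)*p^3*q + 4*p^4
Gamma^k_ij = (1/2) g^{kl} (d_i g_jl + d_j g_il - d_l g_ij), with g^inv = (1/(EG-F^2)) [[G, -F], [-F, E]]
first partials: E_p = -(64/3)*q^3 + 32*p*q^2, E_q = (256/9)*q^3 - 64*p*q^2 + 32*p^2*q, F_p = (128/9)*q^3 - (160/3)*p*q^2 + 24*p^2*q, F_q = (128/3)*p*q^2 - (160/3)*p^2*q + 8*p^3, G_p = (512/9)*p*q^2 - 64*p^2*q + 16*p^3, G_q = (512/9)*p^2*q - (64/3)*p^3
D = EG - F^2 = 1 + (64/9)*q^4 - (64/3)*p*q^3 + (400/9)*p^2*q^2 - (64/3)*p^3*q + 4*p^4
expanded: Gamma^p_pp = (G E_p - 2F F_p + F E_q)/(2D), Gamma^p_pq = (G E_q - F G_p)/(2D), Gamma^p_qq = (2G F_q - G G_p - F G_q)/(2D), Gamma^q_pp = (2E F_p - E E_q - F E_p)/(2D), Gamma^q_pq = (E G_p - F E_q)/(2D), Gamma^q_qq = (E G_q - 2F F_q + F G_p)/(2D); substitute and cancel common factors

Answer: Gamma_ppp = (144*p*q^2 - 96*q^3)/(36*p^4 - 192*p^3*q + 400*p^2*q^2 - 192*p*q^3 + 64*q^4 + 9), Gamma_ppq = (144*p^2*q - 288*p*q^2 + 128*q^3)/(36*p^4 - 192*p^3*q + 400*p^2*q^2 - 192*p*q^3 + 64*q^4 + 9), Gamma_pqq = (-192*p^2*q + 128*p*q^2)/(36*p^4 - 192*p^3*q + 400*p^2*q^2 - 192*p*q^3 + 64*q^4 + 9), Gamma_qpp = (72*p^2*q - 192*p*q^2)/(36*p^4 - 192*p^3*q + 400*p^2*q^2 - 192*p*q^3 + 64*q^4 + 9), Gamma_qpq = (72*p^3 - 288*p^2*q + 256*p*q^2)/(36*p^4 - 192*p^3*q + 400*p^2*q^2 - 192*p*q^3 + 64*q^4 + 9), Gamma_qqq = (-96*p^3 + 256*p^2*q)/(36*p^4 - 192*p^3*q + 400*p^2*q^2 - 192*p*q^3 + 64*q^4 + 9)


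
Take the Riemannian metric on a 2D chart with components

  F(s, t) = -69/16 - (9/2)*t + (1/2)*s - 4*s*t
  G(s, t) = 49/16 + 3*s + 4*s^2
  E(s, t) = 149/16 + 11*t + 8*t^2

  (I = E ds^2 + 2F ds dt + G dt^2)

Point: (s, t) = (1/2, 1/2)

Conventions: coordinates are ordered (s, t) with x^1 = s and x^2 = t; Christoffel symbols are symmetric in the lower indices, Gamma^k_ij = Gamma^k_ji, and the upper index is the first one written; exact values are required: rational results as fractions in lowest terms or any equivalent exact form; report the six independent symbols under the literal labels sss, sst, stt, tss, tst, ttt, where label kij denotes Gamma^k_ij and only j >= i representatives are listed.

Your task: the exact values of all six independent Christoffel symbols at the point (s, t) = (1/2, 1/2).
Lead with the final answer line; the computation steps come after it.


Answer: Gamma_sss = -468/233, Gamma_sst = 5020/2563, Gamma_stt = -3560/2563, Gamma_tss = -1076/233, Gamma_tst = 8212/2563, Gamma_ttt = -4680/2563

E = 269/16, F = -117/16, G = 89/16 at the point
E_s = 0, E_t = 19, F_s = -3/2, F_t = -13/2, G_s = 7, G_t = 0
EG - F^2 = 2563/64;  g^inv = (64/2563) * [[89/16, 117/16], [117/16, 269/16]]
first-kind symbols [ij,l] = (1/2)(d_i g_jl + d_j g_il - d_l g_ij): [ss,s] = E_s/2 = 0, [ss,t] = F_s - E_t/2 = -11, [st,s] = E_t/2 = 19/2, [st,t] = G_s/2 = 7/2, [tt,s] = F_t - G_s/2 = -10, [tt,t] = G_t/2 = 0
Gamma^s_ij = (G*[ij,s] - F*[ij,t])/(EG - F^2), Gamma^t_ij = (E*[ij,t] - F*[ij,s])/(EG - F^2)


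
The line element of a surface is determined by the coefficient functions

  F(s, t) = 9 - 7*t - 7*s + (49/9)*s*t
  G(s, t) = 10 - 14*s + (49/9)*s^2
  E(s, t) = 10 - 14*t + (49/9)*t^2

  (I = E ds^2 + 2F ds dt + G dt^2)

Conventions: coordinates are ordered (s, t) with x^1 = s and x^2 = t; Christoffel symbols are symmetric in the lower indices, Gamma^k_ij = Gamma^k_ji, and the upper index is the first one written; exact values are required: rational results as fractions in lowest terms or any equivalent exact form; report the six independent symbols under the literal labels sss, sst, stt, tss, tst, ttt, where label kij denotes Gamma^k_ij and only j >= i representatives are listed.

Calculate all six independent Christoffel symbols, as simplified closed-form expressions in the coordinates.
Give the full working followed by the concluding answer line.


E = 10 - 14*t + (49/9)*t^2; F = 9 - 7*t - 7*s + (49/9)*s*t; G = 10 - 14*s + (49/9)*s^2
Gamma^k_ij = (1/2) g^{kl} (d_i g_jl + d_j g_il - d_l g_ij), with g^inv = (1/(EG-F^2)) [[G, -F], [-F, E]]
first partials: E_s = 0, E_t = -14 + (98/9)*t, F_s = -7 + (49/9)*t, F_t = -7 + (49/9)*s, G_s = -14 + (98/9)*s, G_t = 0
D = EG - F^2 = 19 - 14*t - 14*s + (49/9)*t^2 + (49/9)*s^2
expanded: Gamma^s_ss = (G E_s - 2F F_s + F E_t)/(2D), Gamma^s_st = (G E_t - F G_s)/(2D), Gamma^s_tt = (2G F_t - G G_s - F G_t)/(2D), Gamma^t_ss = (2E F_s - E E_t - F E_s)/(2D), Gamma^t_st = (E G_s - F E_t)/(2D), Gamma^t_tt = (E G_t - 2F F_t + F G_s)/(2D); substitute and cancel common factors

Answer: Gamma_sss = 0, Gamma_sst = (49*t - 63)/(49*s^2 - 126*s + 49*t^2 - 126*t + 171), Gamma_stt = 0, Gamma_tss = 0, Gamma_tst = (49*s - 63)/(49*s^2 - 126*s + 49*t^2 - 126*t + 171), Gamma_ttt = 0


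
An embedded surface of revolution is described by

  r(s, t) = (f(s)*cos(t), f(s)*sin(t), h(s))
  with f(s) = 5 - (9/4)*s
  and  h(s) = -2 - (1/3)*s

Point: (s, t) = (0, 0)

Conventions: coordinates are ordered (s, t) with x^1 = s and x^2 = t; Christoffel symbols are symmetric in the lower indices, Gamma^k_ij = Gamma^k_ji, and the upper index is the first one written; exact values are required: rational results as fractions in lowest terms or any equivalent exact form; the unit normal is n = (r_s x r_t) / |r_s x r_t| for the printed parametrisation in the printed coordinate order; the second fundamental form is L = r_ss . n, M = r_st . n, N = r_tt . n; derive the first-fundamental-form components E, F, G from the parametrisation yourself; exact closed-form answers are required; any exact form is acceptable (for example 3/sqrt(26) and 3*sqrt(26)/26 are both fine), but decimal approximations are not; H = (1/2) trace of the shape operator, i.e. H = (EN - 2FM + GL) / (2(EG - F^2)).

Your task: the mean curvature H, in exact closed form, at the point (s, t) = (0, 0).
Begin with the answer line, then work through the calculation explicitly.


Answer: H = -2*sqrt(745)/3725

f = 5, f' = -9/4, f'' = 0, h' = -1/3, h'' = 0
E = 745/144, F = 0, G = 25; answer radicand W^2 = 745/144
unnormalised second-form numerators: l = 0, m = 0, n = -5/3; L = l/sqrt(745/144), and similarly M = m/sqrt(W^2), N = n/sqrt(W^2)
H = (E*n - 2*F*m + G*l) / (2*(EG - F^2)*sqrt(W^2)); E*n - 2*F*m + G*l = -3725/432, EG - F^2 = 18625/144, so H = (-1/30)/sqrt(745/144)


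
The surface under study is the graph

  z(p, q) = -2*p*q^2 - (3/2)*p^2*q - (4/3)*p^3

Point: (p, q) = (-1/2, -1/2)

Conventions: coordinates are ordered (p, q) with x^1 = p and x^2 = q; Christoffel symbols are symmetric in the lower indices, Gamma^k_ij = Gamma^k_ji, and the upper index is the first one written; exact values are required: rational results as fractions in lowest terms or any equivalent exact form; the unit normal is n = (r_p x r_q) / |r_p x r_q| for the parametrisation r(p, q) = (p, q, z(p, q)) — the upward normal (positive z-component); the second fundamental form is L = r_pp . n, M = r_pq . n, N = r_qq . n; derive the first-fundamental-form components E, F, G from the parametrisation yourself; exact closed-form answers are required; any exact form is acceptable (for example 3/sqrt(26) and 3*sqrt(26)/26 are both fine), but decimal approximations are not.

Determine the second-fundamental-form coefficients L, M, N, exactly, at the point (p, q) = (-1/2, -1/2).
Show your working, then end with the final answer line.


z_p = -9/4, z_q = -11/8, z_pp = 11/2, z_pq = 7/2, z_qq = 2
E = 97/16, F = 99/32, G = 185/64; answer radicand W^2 = 509/64
unnormalised second-form numerators: l = 11/2, m = 7/2, n = 2; L = l/sqrt(509/64), and similarly M = m/sqrt(W^2), N = n/sqrt(W^2)

Answer: L = 44*sqrt(509)/509, M = 28*sqrt(509)/509, N = 16*sqrt(509)/509


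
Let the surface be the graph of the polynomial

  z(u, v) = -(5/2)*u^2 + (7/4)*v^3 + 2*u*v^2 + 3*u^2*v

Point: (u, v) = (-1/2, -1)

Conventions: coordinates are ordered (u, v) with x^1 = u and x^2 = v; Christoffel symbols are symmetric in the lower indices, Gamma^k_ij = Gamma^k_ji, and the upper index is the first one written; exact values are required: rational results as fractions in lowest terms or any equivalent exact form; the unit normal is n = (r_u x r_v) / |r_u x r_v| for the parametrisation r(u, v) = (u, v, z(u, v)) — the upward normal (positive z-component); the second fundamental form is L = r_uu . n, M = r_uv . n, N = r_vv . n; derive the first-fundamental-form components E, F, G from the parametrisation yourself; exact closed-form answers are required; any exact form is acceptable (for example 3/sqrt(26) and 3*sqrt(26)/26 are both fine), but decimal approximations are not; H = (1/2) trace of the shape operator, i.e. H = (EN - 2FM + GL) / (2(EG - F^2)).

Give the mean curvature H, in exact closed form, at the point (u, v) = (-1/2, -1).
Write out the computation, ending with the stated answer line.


z_u = 15/2, z_v = 8, z_uu = -11, z_uv = -7, z_vv = -25/2
E = 229/4, F = 60, G = 65; answer radicand W^2 = 485/4
unnormalised second-form numerators: l = -11, m = -7, n = -25/2; L = l/sqrt(485/4), and similarly M = m/sqrt(W^2), N = n/sqrt(W^2)
H = (E*n - 2*F*m + G*l) / (2*(EG - F^2)*sqrt(W^2)); E*n - 2*F*m + G*l = -4725/8, EG - F^2 = 485/4, so H = (-945/388)/sqrt(485/4)

Answer: H = -189*sqrt(485)/18818


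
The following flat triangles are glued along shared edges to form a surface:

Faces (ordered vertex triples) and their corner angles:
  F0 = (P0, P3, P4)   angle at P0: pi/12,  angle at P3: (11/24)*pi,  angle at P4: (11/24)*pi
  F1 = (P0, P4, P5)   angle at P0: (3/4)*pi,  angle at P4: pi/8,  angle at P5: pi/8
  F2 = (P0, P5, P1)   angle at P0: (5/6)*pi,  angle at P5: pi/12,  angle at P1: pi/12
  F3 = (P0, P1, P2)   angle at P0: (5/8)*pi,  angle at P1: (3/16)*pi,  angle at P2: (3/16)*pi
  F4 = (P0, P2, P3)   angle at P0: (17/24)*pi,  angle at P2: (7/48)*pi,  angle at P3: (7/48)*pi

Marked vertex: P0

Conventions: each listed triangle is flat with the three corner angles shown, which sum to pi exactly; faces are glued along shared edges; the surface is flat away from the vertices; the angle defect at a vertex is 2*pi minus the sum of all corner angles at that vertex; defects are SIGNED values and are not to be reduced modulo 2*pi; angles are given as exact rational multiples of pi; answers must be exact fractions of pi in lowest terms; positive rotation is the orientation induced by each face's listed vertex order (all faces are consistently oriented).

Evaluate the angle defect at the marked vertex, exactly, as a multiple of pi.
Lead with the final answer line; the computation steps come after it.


Answer: defect(P0) = -pi

Sum of corner angles at P0: 3*pi
defect = 2*pi - 3*pi


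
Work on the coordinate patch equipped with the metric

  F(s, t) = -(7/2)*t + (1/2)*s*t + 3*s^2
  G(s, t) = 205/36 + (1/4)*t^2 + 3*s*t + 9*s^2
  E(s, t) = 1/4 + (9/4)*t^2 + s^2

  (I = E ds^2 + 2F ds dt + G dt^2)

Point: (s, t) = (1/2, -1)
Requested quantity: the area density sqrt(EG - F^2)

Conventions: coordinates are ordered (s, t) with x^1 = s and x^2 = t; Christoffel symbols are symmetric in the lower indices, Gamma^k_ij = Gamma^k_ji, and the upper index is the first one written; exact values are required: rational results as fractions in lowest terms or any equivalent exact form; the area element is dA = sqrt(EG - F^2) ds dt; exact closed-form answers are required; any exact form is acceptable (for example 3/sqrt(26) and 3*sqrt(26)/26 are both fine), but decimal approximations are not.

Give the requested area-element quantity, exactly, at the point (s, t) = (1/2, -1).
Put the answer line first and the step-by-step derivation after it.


Answer: sqrt(EG - F^2) = sqrt(347)/12

E = 11/4, F = 4, G = 241/36; EG - F^2 = 347/144


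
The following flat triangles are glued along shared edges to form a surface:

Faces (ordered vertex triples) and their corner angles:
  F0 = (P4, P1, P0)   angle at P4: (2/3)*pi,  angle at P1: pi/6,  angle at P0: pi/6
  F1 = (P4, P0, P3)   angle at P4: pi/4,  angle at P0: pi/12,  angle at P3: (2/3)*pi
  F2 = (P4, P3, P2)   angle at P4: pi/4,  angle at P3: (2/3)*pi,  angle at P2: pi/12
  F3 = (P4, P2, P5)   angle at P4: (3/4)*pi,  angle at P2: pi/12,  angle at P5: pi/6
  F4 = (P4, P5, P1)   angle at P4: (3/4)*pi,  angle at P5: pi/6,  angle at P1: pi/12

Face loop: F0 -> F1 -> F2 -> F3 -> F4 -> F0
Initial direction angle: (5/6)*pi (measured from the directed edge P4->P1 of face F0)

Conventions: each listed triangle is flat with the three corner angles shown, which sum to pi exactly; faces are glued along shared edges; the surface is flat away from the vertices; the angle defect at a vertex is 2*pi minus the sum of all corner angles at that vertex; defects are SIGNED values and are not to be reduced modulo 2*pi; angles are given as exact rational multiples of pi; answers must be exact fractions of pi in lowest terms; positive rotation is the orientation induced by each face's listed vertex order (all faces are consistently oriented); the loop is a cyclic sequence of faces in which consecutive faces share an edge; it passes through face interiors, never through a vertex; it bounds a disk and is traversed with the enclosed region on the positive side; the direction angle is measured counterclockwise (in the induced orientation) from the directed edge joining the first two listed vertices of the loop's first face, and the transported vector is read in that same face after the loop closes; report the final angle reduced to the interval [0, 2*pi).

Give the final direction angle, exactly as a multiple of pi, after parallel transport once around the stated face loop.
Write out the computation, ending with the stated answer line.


enclosed vertex P4: corner angles sum to (8/3)*pi, defect = 2*pi - (8/3)*pi = (-2/3)*pi
the rotation equals the total enclosed defect, so the final angle is initial + defects (mod 2*pi)
final angle = (5/6)*pi - (2/3)*pi = pi/6 (mod 2*pi)

Answer: final direction angle = pi/6


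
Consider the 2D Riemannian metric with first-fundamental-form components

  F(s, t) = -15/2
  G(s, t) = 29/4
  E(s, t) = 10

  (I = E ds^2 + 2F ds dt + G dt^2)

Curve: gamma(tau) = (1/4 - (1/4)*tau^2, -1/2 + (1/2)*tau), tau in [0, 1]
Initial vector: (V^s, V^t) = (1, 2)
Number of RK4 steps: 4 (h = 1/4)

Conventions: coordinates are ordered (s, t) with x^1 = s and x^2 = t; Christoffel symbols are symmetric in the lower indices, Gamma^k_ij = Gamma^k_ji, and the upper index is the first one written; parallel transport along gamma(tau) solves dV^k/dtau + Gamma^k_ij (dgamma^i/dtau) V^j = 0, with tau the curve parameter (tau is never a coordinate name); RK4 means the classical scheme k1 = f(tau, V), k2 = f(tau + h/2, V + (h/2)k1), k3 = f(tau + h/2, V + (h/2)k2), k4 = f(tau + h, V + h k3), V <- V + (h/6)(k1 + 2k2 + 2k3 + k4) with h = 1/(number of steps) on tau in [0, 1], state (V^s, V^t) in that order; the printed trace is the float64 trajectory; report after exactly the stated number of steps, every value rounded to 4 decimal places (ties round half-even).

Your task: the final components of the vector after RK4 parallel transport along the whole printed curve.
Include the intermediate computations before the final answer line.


gamma'(tau) = (-(1/2)*tau, 1/2); f(tau, V)^k = -Gamma^k_ij(gamma(tau)) gamma'^i(tau) V^j; h = 1/4; intermediate values shown to 6 dp
curve data and Christoffel symbols at the stage parameters:
  tau = 0.000000: gamma = (0.250000, -0.500000), gamma' = (0.000000, 0.500000); Gamma_sss = 0.000000, Gamma_sst = 0.000000, Gamma_stt = 0.000000, Gamma_tss = 0.000000, Gamma_tst = 0.000000, Gamma_ttt = 0.000000
  tau = 0.125000: gamma = (0.246094, -0.437500), gamma' = (-0.062500, 0.500000); Gamma_sss = 0.000000, Gamma_sst = 0.000000, Gamma_stt = 0.000000, Gamma_tss = 0.000000, Gamma_tst = 0.000000, Gamma_ttt = 0.000000
  tau = 0.250000: gamma = (0.234375, -0.375000), gamma' = (-0.125000, 0.500000); Gamma_sss = 0.000000, Gamma_sst = 0.000000, Gamma_stt = 0.000000, Gamma_tss = 0.000000, Gamma_tst = 0.000000, Gamma_ttt = 0.000000
  tau = 0.375000: gamma = (0.214844, -0.312500), gamma' = (-0.187500, 0.500000); Gamma_sss = 0.000000, Gamma_sst = 0.000000, Gamma_stt = 0.000000, Gamma_tss = 0.000000, Gamma_tst = 0.000000, Gamma_ttt = 0.000000
  tau = 0.500000: gamma = (0.187500, -0.250000), gamma' = (-0.250000, 0.500000); Gamma_sss = 0.000000, Gamma_sst = 0.000000, Gamma_stt = 0.000000, Gamma_tss = 0.000000, Gamma_tst = 0.000000, Gamma_ttt = 0.000000
  tau = 0.625000: gamma = (0.152344, -0.187500), gamma' = (-0.312500, 0.500000); Gamma_sss = 0.000000, Gamma_sst = 0.000000, Gamma_stt = 0.000000, Gamma_tss = 0.000000, Gamma_tst = 0.000000, Gamma_ttt = 0.000000
  tau = 0.750000: gamma = (0.109375, -0.125000), gamma' = (-0.375000, 0.500000); Gamma_sss = 0.000000, Gamma_sst = 0.000000, Gamma_stt = 0.000000, Gamma_tss = 0.000000, Gamma_tst = 0.000000, Gamma_ttt = 0.000000
  tau = 0.875000: gamma = (0.058594, -0.062500), gamma' = (-0.437500, 0.500000); Gamma_sss = 0.000000, Gamma_sst = 0.000000, Gamma_stt = 0.000000, Gamma_tss = 0.000000, Gamma_tst = 0.000000, Gamma_ttt = 0.000000
  tau = 1.000000: gamma = (0.000000, 0.000000), gamma' = (-0.500000, 0.500000); Gamma_sss = 0.000000, Gamma_sst = 0.000000, Gamma_stt = 0.000000, Gamma_tss = 0.000000, Gamma_tst = 0.000000, Gamma_ttt = 0.000000
step 0: V^s = 1.0000, V^t = 2.0000
step 1: k1 = (0.000000, 0.000000), k2 = (0.000000, 0.000000), k3 = (0.000000, 0.000000), k4 = (0.000000, 0.000000); V <- V + (h/6)(k1 + 2k2 + 2k3 + k4): V^s = 1.0000, V^t = 2.0000
step 2: k1 = (0.000000, 0.000000), k2 = (0.000000, 0.000000), k3 = (0.000000, 0.000000), k4 = (0.000000, 0.000000); V <- V + (h/6)(k1 + 2k2 + 2k3 + k4): V^s = 1.0000, V^t = 2.0000
step 3: k1 = (0.000000, 0.000000), k2 = (0.000000, 0.000000), k3 = (0.000000, 0.000000), k4 = (0.000000, 0.000000); V <- V + (h/6)(k1 + 2k2 + 2k3 + k4): V^s = 1.0000, V^t = 2.0000
step 4: k1 = (0.000000, 0.000000), k2 = (0.000000, 0.000000), k3 = (0.000000, 0.000000), k4 = (0.000000, 0.000000); V <- V + (h/6)(k1 + 2k2 + 2k3 + k4): V^s = 1.0000, V^t = 2.0000

Answer: V^s = 1.0000, V^t = 2.0000


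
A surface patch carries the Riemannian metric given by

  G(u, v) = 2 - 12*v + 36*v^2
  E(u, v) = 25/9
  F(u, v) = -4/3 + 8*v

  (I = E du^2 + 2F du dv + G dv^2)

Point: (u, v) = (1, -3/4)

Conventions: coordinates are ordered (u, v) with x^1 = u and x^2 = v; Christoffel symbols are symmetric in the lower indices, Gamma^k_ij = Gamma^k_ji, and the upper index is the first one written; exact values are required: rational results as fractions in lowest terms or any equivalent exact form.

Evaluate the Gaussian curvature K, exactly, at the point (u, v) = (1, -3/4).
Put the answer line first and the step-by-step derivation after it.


Answer: K = 0

E = 25/9, F = -22/3, G = 125/4, EG - F^2 = 1189/36 at the point
E_u = 0, E_v = 0, F_u = 0, F_v = 8, G_u = 0, G_v = -66
E_vv = 0, F_uv = 0, G_uu = 0
Compute both Brioschi determinants and normalise by (EG - F^2)^2.
M1 = [[-E_vv/2 + F_uv - G_uu/2, E_u/2, F_u - E_v/2], [F_v - G_u/2, E, F], [G_v/2, F, G]] = [[0, 0, 0], [8, 25/9, -22/3], [-33, -22/3, 125/4]]; det M1 = 0
M2 = [[0, E_v/2, G_u/2], [E_v/2, E, F], [G_u/2, F, G]] = [[0, 0, 0], [0, 25/9, -22/3], [0, -22/3, 125/4]]; det M2 = 0
det M1 - det M2 = 0; K = 0 / (1189/36)^2 = 0


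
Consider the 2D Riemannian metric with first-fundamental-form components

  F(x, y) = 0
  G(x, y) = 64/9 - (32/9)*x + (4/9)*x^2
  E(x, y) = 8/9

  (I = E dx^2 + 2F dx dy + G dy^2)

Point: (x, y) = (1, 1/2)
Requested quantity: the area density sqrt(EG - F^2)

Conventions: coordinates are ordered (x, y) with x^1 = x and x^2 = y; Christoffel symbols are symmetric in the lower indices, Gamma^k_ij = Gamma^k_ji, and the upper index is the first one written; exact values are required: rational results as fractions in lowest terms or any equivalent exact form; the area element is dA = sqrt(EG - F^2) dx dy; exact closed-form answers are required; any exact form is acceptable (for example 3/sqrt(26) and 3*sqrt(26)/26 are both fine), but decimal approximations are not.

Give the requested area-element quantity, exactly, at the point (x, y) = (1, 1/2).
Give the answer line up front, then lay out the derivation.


Answer: sqrt(EG - F^2) = 4*sqrt(2)/3

E = 8/9, F = 0, G = 4; EG - F^2 = 32/9


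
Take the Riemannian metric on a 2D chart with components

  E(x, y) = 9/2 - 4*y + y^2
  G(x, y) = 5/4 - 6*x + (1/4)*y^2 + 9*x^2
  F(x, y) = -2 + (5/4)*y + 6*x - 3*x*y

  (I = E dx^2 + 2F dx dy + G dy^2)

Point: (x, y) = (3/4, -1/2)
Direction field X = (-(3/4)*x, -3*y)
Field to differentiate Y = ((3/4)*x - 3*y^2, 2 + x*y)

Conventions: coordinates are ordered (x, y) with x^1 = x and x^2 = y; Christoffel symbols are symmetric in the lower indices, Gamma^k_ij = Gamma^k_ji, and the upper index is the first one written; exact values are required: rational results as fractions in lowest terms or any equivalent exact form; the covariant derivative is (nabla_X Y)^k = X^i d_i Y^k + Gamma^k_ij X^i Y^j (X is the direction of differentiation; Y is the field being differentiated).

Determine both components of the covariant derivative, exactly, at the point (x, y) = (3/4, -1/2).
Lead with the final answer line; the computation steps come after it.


Answer: (nabla_X Y)^x = 569/208, (nabla_X Y)^y = 1301/832

E = 27/4, F = 3, G = 15/8 at the point
E_x = 0, E_y = -5, F_x = 15/2, F_y = -1, G_x = 15/2, G_y = -1/4
EG - F^2 = 117/32;  g^inv = (32/117) * [[15/8, -3], [-3, 27/4]]
first-kind symbols [ij,l] = (1/2)(d_i g_jl + d_j g_il - d_l g_ij): [xx,x] = E_x/2 = 0, [xx,y] = F_x - E_y/2 = 10, [xy,x] = E_y/2 = -5/2, [xy,y] = G_x/2 = 15/4, [yy,x] = F_y - G_x/2 = -19/4, [yy,y] = G_y/2 = -1/8
Gamma^x_ij = (G*[ij,x] - F*[ij,y])/(EG - F^2), Gamma^y_ij = (E*[ij,y] - F*[ij,x])/(EG - F^2)
Gamma_xxx = -320/39, Gamma_xxy = -170/39, Gamma_xyy = -7/3, Gamma_yxx = 240/13, Gamma_yxy = 350/39, Gamma_yyy = 11/3
X = (-9/16, 3/2), Y = (-3/16, 13/8) at the point


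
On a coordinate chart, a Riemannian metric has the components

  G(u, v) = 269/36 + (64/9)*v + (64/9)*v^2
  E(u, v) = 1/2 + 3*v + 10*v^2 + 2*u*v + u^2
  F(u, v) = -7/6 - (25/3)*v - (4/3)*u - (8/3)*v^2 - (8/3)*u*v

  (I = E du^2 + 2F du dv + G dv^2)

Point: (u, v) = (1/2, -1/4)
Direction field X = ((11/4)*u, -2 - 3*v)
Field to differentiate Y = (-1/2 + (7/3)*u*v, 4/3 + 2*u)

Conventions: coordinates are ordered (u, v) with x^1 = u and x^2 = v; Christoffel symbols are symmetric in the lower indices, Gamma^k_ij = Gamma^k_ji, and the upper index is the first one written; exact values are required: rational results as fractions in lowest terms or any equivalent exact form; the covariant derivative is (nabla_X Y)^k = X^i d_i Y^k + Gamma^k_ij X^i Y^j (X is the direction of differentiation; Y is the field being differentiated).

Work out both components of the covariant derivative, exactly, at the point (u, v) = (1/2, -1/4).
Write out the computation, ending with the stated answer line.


E = 3/8, F = 5/12, G = 221/36 at the point
E_u = 1/2, E_v = -1, F_u = -2/3, F_v = -25/3, G_u = 0, G_v = 32/9
EG - F^2 = 613/288;  g^inv = (288/613) * [[221/36, -5/12], [-5/12, 3/8]]
first-kind symbols [ij,l] = (1/2)(d_i g_jl + d_j g_il - d_l g_ij): [uu,u] = E_u/2 = 1/4, [uu,v] = F_u - E_v/2 = -1/6, [uv,u] = E_v/2 = -1/2, [uv,v] = G_u/2 = 0, [vv,u] = F_v - G_u/2 = -25/3, [vv,v] = G_v/2 = 16/9
Gamma^u_ij = (G*[ij,u] - F*[ij,v])/(EG - F^2), Gamma^v_ij = (E*[ij,v] - F*[ij,u])/(EG - F^2)
Gamma_uuu = 462/613, Gamma_uuv = -884/613, Gamma_uvv = -44840/1839, Gamma_vuu = -48/613, Gamma_vuv = 60/613, Gamma_vvv = 1192/613
X = (11/8, -5/4), Y = (-19/24, 7/3) at the point

Answer: (nabla_X Y)^u = 683909/11034, (nabla_X Y)^v = -35683/14712


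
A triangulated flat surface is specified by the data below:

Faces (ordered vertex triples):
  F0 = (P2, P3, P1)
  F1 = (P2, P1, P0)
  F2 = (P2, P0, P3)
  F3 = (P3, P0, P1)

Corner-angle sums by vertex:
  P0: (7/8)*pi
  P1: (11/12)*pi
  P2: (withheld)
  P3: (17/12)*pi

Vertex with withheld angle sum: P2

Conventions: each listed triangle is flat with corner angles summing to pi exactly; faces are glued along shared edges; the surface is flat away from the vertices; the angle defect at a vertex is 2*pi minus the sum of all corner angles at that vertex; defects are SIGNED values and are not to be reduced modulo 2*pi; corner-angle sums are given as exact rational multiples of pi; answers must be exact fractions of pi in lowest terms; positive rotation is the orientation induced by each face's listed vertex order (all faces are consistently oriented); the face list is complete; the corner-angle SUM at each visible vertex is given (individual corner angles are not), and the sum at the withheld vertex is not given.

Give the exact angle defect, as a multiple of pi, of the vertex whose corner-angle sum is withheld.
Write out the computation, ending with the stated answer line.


V = 4, E = 6, F = 4; chi = V - E + F = 2
Gauss-Bonnet: total defect = 2*pi*chi = 4*pi; visible defects sum to (67/24)*pi

Answer: defect(P2) = (29/24)*pi


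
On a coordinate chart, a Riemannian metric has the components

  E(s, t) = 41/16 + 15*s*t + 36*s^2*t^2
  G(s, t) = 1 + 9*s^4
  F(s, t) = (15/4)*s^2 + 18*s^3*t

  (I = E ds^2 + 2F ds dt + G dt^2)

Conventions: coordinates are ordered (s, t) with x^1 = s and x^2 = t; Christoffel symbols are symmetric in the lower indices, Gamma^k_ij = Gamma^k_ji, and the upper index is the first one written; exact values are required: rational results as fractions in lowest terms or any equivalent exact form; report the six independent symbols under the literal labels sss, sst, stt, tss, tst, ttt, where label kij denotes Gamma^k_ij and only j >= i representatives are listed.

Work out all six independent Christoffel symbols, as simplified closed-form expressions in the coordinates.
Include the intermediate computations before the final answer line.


E = 41/16 + 15*s*t + 36*s^2*t^2; F = (15/4)*s^2 + 18*s^3*t; G = 1 + 9*s^4
Gamma^k_ij = (1/2) g^{kl} (d_i g_jl + d_j g_il - d_l g_ij), with g^inv = (1/(EG-F^2)) [[G, -F], [-F, E]]
first partials: E_s = 15*t + 72*s*t^2, E_t = 15*s + 72*s^2*t, F_s = (15/2)*s + 54*s^2*t, F_t = 18*s^3, G_s = 36*s^3, G_t = 0
D = EG - F^2 = 41/16 + 15*s*t + 36*s^2*t^2 + 9*s^4
expanded: Gamma^s_ss = (G E_s - 2F F_s + F E_t)/(2D), Gamma^s_st = (G E_t - F G_s)/(2D), Gamma^s_tt = (2G F_t - G G_s - F G_t)/(2D), Gamma^t_ss = (2E F_s - E E_t - F E_s)/(2D), Gamma^t_st = (E G_s - F E_t)/(2D), Gamma^t_tt = (E G_t - 2F F_t + F G_s)/(2D); substitute and cancel common factors

Answer: Gamma_sss = (576*s*t^2 + 120*t)/(144*s^4 + 576*s^2*t^2 + 240*s*t + 41), Gamma_sst = (576*s^2*t + 120*s)/(144*s^4 + 576*s^2*t^2 + 240*s*t + 41), Gamma_stt = 0, Gamma_tss = 288*s^2*t/(144*s^4 + 576*s^2*t^2 + 240*s*t + 41), Gamma_tst = 288*s^3/(144*s^4 + 576*s^2*t^2 + 240*s*t + 41), Gamma_ttt = 0


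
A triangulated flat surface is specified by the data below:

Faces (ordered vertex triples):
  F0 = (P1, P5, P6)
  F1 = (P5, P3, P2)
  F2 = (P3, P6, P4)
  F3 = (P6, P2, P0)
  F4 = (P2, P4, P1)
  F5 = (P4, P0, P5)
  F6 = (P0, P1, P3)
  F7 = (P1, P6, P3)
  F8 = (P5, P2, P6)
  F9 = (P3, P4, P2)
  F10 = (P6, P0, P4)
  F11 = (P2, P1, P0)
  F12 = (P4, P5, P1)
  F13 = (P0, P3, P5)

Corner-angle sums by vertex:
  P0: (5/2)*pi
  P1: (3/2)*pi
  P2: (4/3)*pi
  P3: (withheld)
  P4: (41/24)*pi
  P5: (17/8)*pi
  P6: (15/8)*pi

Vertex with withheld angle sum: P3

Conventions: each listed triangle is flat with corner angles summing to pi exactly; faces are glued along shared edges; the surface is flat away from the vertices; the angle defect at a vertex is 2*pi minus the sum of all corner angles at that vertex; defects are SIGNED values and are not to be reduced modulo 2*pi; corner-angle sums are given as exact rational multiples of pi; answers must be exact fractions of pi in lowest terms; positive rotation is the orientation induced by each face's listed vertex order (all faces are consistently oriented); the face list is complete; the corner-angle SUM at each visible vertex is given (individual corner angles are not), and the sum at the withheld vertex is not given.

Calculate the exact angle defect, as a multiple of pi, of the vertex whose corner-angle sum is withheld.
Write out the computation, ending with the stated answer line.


V = 7, E = 21, F = 14; chi = V - E + F = 0
Gauss-Bonnet: total defect = 2*pi*chi = 0; visible defects sum to (23/24)*pi

Answer: defect(P3) = (-23/24)*pi


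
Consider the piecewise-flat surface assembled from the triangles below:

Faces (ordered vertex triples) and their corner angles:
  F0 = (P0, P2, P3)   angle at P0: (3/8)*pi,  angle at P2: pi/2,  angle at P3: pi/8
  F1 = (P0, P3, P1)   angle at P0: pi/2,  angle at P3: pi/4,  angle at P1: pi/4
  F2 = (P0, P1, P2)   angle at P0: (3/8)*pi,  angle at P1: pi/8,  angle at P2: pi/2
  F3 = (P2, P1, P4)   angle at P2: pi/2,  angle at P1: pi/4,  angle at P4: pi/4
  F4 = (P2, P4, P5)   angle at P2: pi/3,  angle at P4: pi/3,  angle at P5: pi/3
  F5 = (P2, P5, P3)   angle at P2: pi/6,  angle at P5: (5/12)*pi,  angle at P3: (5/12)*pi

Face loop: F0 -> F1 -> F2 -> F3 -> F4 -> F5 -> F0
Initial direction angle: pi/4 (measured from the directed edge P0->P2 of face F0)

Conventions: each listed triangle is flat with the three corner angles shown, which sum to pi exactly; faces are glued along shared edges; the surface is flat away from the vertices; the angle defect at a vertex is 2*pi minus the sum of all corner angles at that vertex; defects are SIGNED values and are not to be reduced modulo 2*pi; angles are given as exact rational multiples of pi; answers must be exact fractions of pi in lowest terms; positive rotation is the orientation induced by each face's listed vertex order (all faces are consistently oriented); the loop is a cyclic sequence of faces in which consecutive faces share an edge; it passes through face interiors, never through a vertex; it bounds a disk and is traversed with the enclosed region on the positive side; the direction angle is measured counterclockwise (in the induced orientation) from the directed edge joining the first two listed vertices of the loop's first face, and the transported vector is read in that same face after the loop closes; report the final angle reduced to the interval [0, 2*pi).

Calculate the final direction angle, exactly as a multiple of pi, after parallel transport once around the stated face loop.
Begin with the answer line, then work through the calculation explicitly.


Answer: final direction angle = pi

enclosed vertex P0: corner angles sum to (5/4)*pi, defect = 2*pi - (5/4)*pi = (3/4)*pi
enclosed vertex P2: corner angles sum to 2*pi, defect = 2*pi - 2*pi = 0
holonomy = initial angle + sum of enclosed defects (mod 2*pi), positive in the induced orientation
final angle = pi/4 + (3/4)*pi = pi (mod 2*pi)


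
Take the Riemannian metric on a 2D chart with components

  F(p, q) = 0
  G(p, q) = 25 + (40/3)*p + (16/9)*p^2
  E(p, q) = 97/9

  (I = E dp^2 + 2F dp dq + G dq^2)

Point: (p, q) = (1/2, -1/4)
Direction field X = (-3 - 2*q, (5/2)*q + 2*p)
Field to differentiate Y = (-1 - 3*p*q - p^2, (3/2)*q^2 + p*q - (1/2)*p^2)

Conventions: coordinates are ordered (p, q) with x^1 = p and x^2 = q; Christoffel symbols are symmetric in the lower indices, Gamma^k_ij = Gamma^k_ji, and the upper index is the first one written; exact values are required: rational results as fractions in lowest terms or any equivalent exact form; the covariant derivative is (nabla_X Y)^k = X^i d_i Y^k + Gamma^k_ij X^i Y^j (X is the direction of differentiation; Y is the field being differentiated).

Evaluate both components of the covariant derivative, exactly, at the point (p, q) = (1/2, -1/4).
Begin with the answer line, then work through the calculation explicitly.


Answer: (nabla_X Y)^p = 643/6208, (nabla_X Y)^q = 977/544

E = 97/9, F = 0, G = 289/9 at the point
E_p = 0, E_q = 0, F_p = 0, F_q = 0, G_p = 136/9, G_q = 0
EG - F^2 = 28033/81;  g^inv = (81/28033) * [[289/9, 0], [0, 97/9]]
first-kind symbols [ij,l] = (1/2)(d_i g_jl + d_j g_il - d_l g_ij): [pp,p] = E_p/2 = 0, [pp,q] = F_p - E_q/2 = 0, [pq,p] = E_q/2 = 0, [pq,q] = G_p/2 = 68/9, [qq,p] = F_q - G_p/2 = -68/9, [qq,q] = G_q/2 = 0
Gamma^p_ij = (G*[ij,p] - F*[ij,q])/(EG - F^2), Gamma^q_ij = (E*[ij,q] - F*[ij,p])/(EG - F^2)
Gamma_ppp = 0, Gamma_ppq = 0, Gamma_pqq = -68/97, Gamma_qpp = 0, Gamma_qpq = 4/17, Gamma_qqq = 0
X = (-5/2, 3/8), Y = (-7/8, -5/32) at the point


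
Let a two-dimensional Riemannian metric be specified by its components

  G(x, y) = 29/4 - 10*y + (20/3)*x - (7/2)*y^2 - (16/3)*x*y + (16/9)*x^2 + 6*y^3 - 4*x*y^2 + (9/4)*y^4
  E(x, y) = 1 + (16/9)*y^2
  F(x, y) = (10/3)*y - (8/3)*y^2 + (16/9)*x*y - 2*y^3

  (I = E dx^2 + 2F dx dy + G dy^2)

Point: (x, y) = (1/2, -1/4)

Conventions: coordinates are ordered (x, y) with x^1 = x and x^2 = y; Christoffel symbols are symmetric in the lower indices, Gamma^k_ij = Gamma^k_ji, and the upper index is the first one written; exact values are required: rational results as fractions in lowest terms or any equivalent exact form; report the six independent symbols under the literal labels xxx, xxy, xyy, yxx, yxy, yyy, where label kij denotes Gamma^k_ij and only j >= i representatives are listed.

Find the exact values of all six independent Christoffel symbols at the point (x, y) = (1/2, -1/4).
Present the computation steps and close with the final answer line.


E = 10/9, F = -343/288, G = 126865/9216 at the point
E_x = 0, E_y = -8/9, F_x = -4/9, F_y = 373/72, G_x = 343/36, G_y = -1715/192
EG - F^2 = 127889/9216;  g^inv = (9216/127889) * [[126865/9216, 343/288], [343/288, 10/9]]
first-kind symbols [ij,l] = (1/2)(d_i g_jl + d_j g_il - d_l g_ij): [xx,x] = E_x/2 = 0, [xx,y] = F_x - E_y/2 = 0, [xy,x] = E_y/2 = -4/9, [xy,y] = G_x/2 = 343/72, [yy,x] = F_y - G_x/2 = 5/12, [yy,y] = G_y/2 = -1715/384
Gamma^x_ij = (G*[ij,x] - F*[ij,y])/(EG - F^2), Gamma^y_ij = (E*[ij,y] - F*[ij,x])/(EG - F^2)

Answer: Gamma_xxx = 0, Gamma_xxy = -4096/127889, Gamma_xyy = 3840/127889, Gamma_yxx = 0, Gamma_yxy = 43904/127889, Gamma_yyy = -41160/127889


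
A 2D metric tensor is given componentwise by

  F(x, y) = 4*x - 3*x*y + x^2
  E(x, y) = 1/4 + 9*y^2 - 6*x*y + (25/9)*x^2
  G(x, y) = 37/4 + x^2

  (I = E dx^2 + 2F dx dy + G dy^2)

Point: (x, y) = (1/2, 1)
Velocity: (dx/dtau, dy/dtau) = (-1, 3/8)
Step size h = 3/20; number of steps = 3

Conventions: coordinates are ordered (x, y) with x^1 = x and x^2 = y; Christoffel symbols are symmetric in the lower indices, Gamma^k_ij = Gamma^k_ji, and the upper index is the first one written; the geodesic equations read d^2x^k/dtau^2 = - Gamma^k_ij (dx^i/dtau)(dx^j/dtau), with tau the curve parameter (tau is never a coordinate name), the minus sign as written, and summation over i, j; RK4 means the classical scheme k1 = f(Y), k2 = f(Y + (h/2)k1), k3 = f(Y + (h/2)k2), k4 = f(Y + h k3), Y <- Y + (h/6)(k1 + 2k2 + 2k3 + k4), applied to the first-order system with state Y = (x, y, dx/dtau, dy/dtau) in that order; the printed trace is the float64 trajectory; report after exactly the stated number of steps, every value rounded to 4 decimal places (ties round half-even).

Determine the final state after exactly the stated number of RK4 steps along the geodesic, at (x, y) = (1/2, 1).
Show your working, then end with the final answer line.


f(Y) = (dx/dtau, dy/dtau, -Gamma^x_ij Y'^i Y'^j, -Gamma^y_ij Y'^i Y'^j) with the Gammas evaluated at the stage position; h = 0.150000; intermediate values shown to 6 dp
step 0: x = 0.5000, y = 1.0000, dx/dtau = -1.0000, dy/dtau = 0.3750
step 1:
  k1: at (x, y) = (0.500000, 1.000000), (dx/dtau, dy/dtau) = (-1.000000, 0.375000); Gamma_xxx = -0.170931, Gamma_xxy = 1.083555, Gamma_xyy = -0.290477, Gamma_yxx = -0.565453, Gamma_yxy = -0.032912, Gamma_yyy = 0.022932; k1 = (-1.000000, 0.375000, 1.024445, 0.537544)
  k2: at (x, y) = (0.425000, 1.028125), (dx/dtau, dy/dtau) = (-0.923167, 0.415316); Gamma_xxx = -0.200879, Gamma_xxy = 1.045142, Gamma_xyy = -0.223421, Gamma_yxx = -0.646622, Gamma_yxy = -0.018078, Gamma_yyy = 0.013498; k2 = (-0.923167, 0.415316, 1.011161, 0.534884)
  k3: at (x, y) = (0.430763, 1.031149), (dx/dtau, dy/dtau) = (-0.924163, 0.415116); Gamma_xxx = -0.198719, Gamma_xxy = 1.042852, Gamma_xyy = -0.225690, Gamma_yxx = -0.647073, Gamma_yxy = -0.018016, Gamma_yyy = 0.013779; k3 = (-0.924163, 0.415116, 1.008762, 0.536453)
  k4: at (x, y) = (0.361376, 1.062267), (dx/dtau, dy/dtau) = (-0.848686, 0.455468); Gamma_xxx = -0.221281, Gamma_xxy = 1.001650, Gamma_xyy = -0.171146, Gamma_yxx = -0.729848, Gamma_yxy = -0.006800, Gamma_yyy = 0.007744; k4 = (-0.848686, 0.455468, 0.969260, 0.518822)
  Y <- Y + (h/6)(k1 + 2k2 + 2k3 + k4): x = 0.3614, y = 1.0623, dx/dtau = -0.8492, dy/dtau = 0.4550
step 2:
  k1: at (x, y) = (0.361416, 1.062283), (dx/dtau, dy/dtau) = (-0.849161, 0.454976); Gamma_xxx = -0.221267, Gamma_xxy = 1.001642, Gamma_xyy = -0.171164, Gamma_yxx = -0.729844, Gamma_yxy = -0.006800, Gamma_yyy = 0.007746; k1 = (-0.849161, 0.454976, 0.968946, 0.519414)
  k2: at (x, y) = (0.297729, 1.096407), (dx/dtau, dy/dtau) = (-0.776490, 0.493932); Gamma_xxx = -0.237044, Gamma_xxy = 0.959126, Gamma_xyy = -0.127412, Gamma_yxx = -0.813508, Gamma_yxy = 0.001043, Gamma_yyy = 0.004097; k2 = (-0.776490, 0.493932, 0.909721, 0.490294)
  k3: at (x, y) = (0.303180, 1.099328), (dx/dtau, dy/dtau) = (-0.780932, 0.491748); Gamma_xxx = -0.235311, Gamma_xxy = 0.957556, Gamma_xyy = -0.129394, Gamma_yxx = -0.814001, Gamma_yxy = 0.001216, Gamma_yyy = 0.004221; k3 = (-0.780932, 0.491748, 0.910240, 0.496336)
  k4: at (x, y) = (0.244277, 1.136046), (dx/dtau, dy/dtau) = (-0.712625, 0.529426); Gamma_xxx = -0.245623, Gamma_xxy = 0.915516, Gamma_xyy = -0.094301, Gamma_yxx = -0.898098, Gamma_yxy = 0.006153, Gamma_yyy = 0.002069; k4 = (-0.712625, 0.529426, 0.841984, 0.460148)
  Y <- Y + (h/6)(k1 + 2k2 + 2k3 + k4): x = 0.2445, y = 1.1362, dx/dtau = -0.7129, dy/dtau = 0.5288
step 3:
  k1: at (x, y) = (0.244501, 1.136177), (dx/dtau, dy/dtau) = (-0.712890, 0.528797); Gamma_xxx = -0.245558, Gamma_xxy = 0.915452, Gamma_xyy = -0.094375, Gamma_yxx = -0.898134, Gamma_yxy = 0.006164, Gamma_yyy = 0.002072; k1 = (-0.712890, 0.528797, 0.841388, 0.460511)
  k2: at (x, y) = (0.191034, 1.175837), (dx/dtau, dy/dtau) = (-0.649786, 0.563335); Gamma_xxx = -0.250926, Gamma_xxy = 0.874323, Gamma_xyy = -0.066765, Gamma_yxx = -0.982402, Gamma_yxy = 0.008637, Gamma_yyy = 0.000911; k2 = (-0.649786, 0.563335, 0.767220, 0.420825)
  k3: at (x, y) = (0.195767, 1.178427), (dx/dtau, dy/dtau) = (-0.655348, 0.560358); Gamma_xxx = -0.249718, Gamma_xxy = 0.873318, Gamma_xyy = -0.068279, Gamma_yxx = -0.982955, Gamma_yxy = 0.008919, Gamma_yyy = 0.000950; k3 = (-0.655348, 0.560358, 0.770106, 0.428414)
  k4: at (x, y) = (0.146198, 1.220231), (dx/dtau, dy/dtau) = (-0.597374, 0.593059); Gamma_xxx = -0.251497, Gamma_xxy = 0.834105, Gamma_xyy = -0.046268, Gamma_yxx = -1.067148, Gamma_yxy = 0.009383, Gamma_yyy = 0.000354; k4 = (-0.597374, 0.593059, 0.697032, 0.387342)
  Y <- Y + (h/6)(k1 + 2k2 + 2k3 + k4): x = 0.1465, y = 1.2204, dx/dtau = -0.5976, dy/dtau = 0.5925

Answer: x = 0.1465, y = 1.2204, dx/dtau = -0.5976, dy/dtau = 0.5925
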